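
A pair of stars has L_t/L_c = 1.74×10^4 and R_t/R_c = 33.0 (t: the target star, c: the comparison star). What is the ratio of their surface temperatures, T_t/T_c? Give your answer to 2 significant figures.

2.0

L ∝ R²T⁴ gives T ∝ (L/R²)^(1/4), so
T_t/T_c = (1.74×10^4 / 33.0²)^(1/4) = (15.98)^(1/4) = 1.999.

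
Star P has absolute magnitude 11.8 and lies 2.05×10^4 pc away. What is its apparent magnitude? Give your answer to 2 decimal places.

28.36

m = M + 5 log₁₀(d/10 pc) = 11.8 + 5 log₁₀(2.05×10^4/10)
  = 11.8 + 5 × 3.312 = 11.8 + 16.56 = 28.36.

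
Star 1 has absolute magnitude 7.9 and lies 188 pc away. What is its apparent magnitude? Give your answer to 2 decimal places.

14.27

m = M + 5 log₁₀(d/10 pc) = 7.9 + 5 log₁₀(188/10)
  = 7.9 + 5 × 1.274 = 7.9 + 6.37 = 14.27.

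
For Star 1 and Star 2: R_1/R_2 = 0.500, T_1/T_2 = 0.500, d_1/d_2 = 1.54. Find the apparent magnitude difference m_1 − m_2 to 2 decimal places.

5.45

L_1/L_2 = (0.500)²(0.500)⁴ = 0.01562.
F_1/F_2 = (L_1/L_2)/(d_1/d_2)² = 0.01562/2.372 = 0.006588.
m_1 − m_2 = −2.5 log₁₀(0.006588) = 5.45.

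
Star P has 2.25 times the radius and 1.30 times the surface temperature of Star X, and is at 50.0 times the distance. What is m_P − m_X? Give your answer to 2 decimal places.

5.59

L_P/L_X = (2.25)²(1.30)⁴ = 14.46.
F_P/F_X = (L_P/L_X)/(d_P/d_X)² = 14.46/2500 = 0.005784.
m_P − m_X = −2.5 log₁₀(0.005784) = 5.59.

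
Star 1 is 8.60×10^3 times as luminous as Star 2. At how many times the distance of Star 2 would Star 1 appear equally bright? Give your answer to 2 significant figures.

Equal flux requires L_1/d_1² = L_2/d_2², so d_1/d_2 = √(L_1/L_2)
= √(8.60×10^3) = 92.74.

93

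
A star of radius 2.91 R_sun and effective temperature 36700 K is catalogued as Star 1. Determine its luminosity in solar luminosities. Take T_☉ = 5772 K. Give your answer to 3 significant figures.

1.38×10^4 solar luminosities

L/L_☉ = (R/R_☉)² (T/T_☉)⁴ = (2.91)² × (36700/5772)⁴
       = 8.468 × (6.358)⁴ = 8.468 × 1634 = 1.384×10^4.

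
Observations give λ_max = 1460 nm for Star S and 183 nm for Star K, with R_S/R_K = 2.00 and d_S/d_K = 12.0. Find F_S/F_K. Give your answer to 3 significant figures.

Wien's law: T_S/T_K = λ_K/λ_S = 183/1460 = 0.1253.
L_S/L_K = (R_S/R_K)²(T_S/T_K)⁴ = (2.00)²(0.1253)⁴ = 9.873×10^-4.
F_S/F_K = (L_S/L_K)/(d_S/d_K)² = 9.873×10^-4/(12.0)² = 6.856×10^-6.

6.86×10^-6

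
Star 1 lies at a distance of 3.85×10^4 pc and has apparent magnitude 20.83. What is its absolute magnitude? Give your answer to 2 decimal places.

M = m − 5 log₁₀(d/10 pc) = 20.83 − 5 log₁₀(3.85×10^4/10)
  = 20.83 − 5 × 3.585 = 20.83 − 17.93 = 2.90.

2.90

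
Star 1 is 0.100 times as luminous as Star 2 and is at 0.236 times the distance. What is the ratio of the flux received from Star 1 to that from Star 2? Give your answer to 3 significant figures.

F = L/(4πd²), so F_1/F_2 = (L_1/L_2) / (d_1/d_2)²
= 0.100 / (0.236)² = 0.100 / 0.05570 = 1.795.

1.80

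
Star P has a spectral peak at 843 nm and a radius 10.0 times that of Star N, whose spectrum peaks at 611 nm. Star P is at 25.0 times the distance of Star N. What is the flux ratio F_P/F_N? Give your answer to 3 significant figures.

Wien's law: T_P/T_N = λ_N/λ_P = 611/843 = 0.7248.
L_P/L_N = (R_P/R_N)²(T_P/T_N)⁴ = (10.0)²(0.7248)⁴ = 27.60.
F_P/F_N = (L_P/L_N)/(d_P/d_N)² = 27.60/(25.0)² = 0.04415.

0.0442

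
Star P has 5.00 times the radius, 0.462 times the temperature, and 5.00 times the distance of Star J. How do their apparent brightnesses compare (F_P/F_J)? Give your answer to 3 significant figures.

L_P/L_J = (R_P/R_J)²(T_P/T_J)⁴ = (5.00)² × (0.462)⁴ = 1.139.
F_P/F_J = (L_P/L_J)/(d_P/d_J)² = 1.139 / (5.00)² = 0.04556.

0.0456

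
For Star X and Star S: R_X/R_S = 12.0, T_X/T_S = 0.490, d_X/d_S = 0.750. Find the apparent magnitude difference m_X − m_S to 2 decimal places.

L_X/L_S = (12.0)²(0.490)⁴ = 8.301.
F_X/F_S = (L_X/L_S)/(d_X/d_S)² = 8.301/0.5625 = 14.76.
m_X − m_S = −2.5 log₁₀(14.76) = -2.92.

-2.92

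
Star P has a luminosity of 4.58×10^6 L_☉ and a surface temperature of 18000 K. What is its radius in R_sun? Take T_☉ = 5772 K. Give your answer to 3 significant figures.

220 R_sun

R/R_☉ = √(L/L_☉) / (T/T_☉)² = √(4.58×10^6) / (3.119)²
       = 2140 / 9.725 = 220.1.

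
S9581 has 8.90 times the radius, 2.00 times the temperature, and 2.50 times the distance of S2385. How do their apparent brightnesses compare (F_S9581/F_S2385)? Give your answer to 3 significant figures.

203

L_S9581/L_S2385 = (R_S9581/R_S2385)²(T_S9581/T_S2385)⁴ = (8.90)² × (2.00)⁴ = 1267.
F_S9581/F_S2385 = (L_S9581/L_S2385)/(d_S9581/d_S2385)² = 1267 / (2.50)² = 202.8.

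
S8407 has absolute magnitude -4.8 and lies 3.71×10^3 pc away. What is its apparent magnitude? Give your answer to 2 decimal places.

8.05

m = M + 5 log₁₀(d/10 pc) = -4.8 + 5 log₁₀(3.71×10^3/10)
  = -4.8 + 5 × 2.569 = -4.8 + 12.85 = 8.05.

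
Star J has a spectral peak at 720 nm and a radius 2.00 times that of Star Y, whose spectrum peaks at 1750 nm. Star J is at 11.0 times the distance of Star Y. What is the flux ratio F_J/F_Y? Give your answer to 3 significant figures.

1.15

Wien's law: T_J/T_Y = λ_Y/λ_J = 1750/720 = 2.431.
L_J/L_Y = (R_J/R_Y)²(T_J/T_Y)⁴ = (2.00)²(2.431)⁴ = 139.6.
F_J/F_Y = (L_J/L_Y)/(d_J/d_Y)² = 139.6/(11.0)² = 1.154.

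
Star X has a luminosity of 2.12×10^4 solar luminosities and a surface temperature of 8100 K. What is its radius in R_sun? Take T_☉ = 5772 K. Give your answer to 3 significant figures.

73.9 R_sun

R/R_☉ = √(L/L_☉) / (T/T_☉)² = √(2.12×10^4) / (1.403)²
       = 145.6 / 1.969 = 73.94.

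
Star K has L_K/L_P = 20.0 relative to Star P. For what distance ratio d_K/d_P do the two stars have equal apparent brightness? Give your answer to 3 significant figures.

Equal flux requires L_K/d_K² = L_P/d_P², so d_K/d_P = √(L_K/L_P)
= √(20.0) = 4.472.

4.47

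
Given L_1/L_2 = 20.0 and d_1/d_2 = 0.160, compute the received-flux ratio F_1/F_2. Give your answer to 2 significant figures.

7.8×10^2

F = L/(4πd²), so F_1/F_2 = (L_1/L_2) / (d_1/d_2)²
= 20.0 / (0.160)² = 20.0 / 0.02560 = 781.2.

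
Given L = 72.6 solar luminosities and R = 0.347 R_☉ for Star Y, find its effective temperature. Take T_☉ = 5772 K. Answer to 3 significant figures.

2.86×10^4 K

T/T_☉ = (L/L_☉)^(1/4) / (R/R_☉)^(1/2)
T = 5772 × (72.6)^(1/4) / √(0.347) = 5772 × 2.919 / 0.5891 = 2.860×10^4 K.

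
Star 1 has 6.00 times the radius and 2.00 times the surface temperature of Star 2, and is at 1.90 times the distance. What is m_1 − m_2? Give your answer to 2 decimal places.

L_1/L_2 = (6.00)²(2.00)⁴ = 576.0.
F_1/F_2 = (L_1/L_2)/(d_1/d_2)² = 576.0/3.610 = 159.6.
m_1 − m_2 = −2.5 log₁₀(159.6) = -5.51.

-5.51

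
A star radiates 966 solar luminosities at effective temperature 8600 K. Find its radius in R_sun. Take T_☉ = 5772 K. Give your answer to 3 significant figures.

R/R_☉ = √(L/L_☉) / (T/T_☉)² = √(966) / (1.490)²
       = 31.08 / 2.220 = 14.00.

14.0 R_sun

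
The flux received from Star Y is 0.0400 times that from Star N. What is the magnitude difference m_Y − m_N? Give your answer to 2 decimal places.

3.49

m_Y − m_N = −2.5 log₁₀(F_Y/F_N) = −2.5 log₁₀(0.0400) = −2.5 × (-1.398) = 3.495.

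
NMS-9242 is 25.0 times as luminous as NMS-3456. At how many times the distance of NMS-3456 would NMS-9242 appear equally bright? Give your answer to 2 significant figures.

5.0

Equal flux requires L_NMS-9242/d_NMS-9242² = L_NMS-3456/d_NMS-3456², so d_NMS-9242/d_NMS-3456 = √(L_NMS-9242/L_NMS-3456)
= √(25.0) = 5.000.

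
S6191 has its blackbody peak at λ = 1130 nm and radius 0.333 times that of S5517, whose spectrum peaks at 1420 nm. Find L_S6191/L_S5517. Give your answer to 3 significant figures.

0.277

Wien's law gives T ∝ 1/λ_max, so T_S6191/T_S5517 = λ_S5517/λ_S6191 = 1420/1130 = 1.257.
Then L ∝ R²T⁴ gives L_S6191/L_S5517 = (0.333)² × (1.257)⁴ = 0.1109 × 2.494 = 0.2765.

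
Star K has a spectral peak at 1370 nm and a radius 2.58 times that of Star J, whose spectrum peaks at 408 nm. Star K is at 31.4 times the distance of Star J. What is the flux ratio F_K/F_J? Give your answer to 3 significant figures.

5.31×10^-5

Wien's law: T_K/T_J = λ_J/λ_K = 408/1370 = 0.2978.
L_K/L_J = (R_K/R_J)²(T_K/T_J)⁴ = (2.58)²(0.2978)⁴ = 0.05236.
F_K/F_J = (L_K/L_J)/(d_K/d_J)² = 0.05236/(31.4)² = 5.311×10^-5.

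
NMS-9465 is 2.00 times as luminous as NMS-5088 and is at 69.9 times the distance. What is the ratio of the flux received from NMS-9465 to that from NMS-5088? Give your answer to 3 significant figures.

4.09×10^-4

F = L/(4πd²), so F_NMS-9465/F_NMS-5088 = (L_NMS-9465/L_NMS-5088) / (d_NMS-9465/d_NMS-5088)²
= 2.00 / (69.9)² = 2.00 / 4886 = 4.093×10^-4.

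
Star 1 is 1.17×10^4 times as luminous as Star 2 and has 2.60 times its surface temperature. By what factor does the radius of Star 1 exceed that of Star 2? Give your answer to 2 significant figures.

L ∝ R²T⁴ gives R ∝ √L / T², so
R_1/R_2 = √(1.17×10^4) / (2.60)² = 108.2 / 6.760 = 16.00.

16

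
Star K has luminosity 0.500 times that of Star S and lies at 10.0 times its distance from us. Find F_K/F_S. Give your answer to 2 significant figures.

F = L/(4πd²), so F_K/F_S = (L_K/L_S) / (d_K/d_S)²
= 0.500 / (10.0)² = 0.500 / 100.0 = 0.005000.

0.0050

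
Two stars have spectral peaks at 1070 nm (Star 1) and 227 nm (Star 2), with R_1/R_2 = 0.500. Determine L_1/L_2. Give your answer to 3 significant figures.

Wien's law gives T ∝ 1/λ_max, so T_1/T_2 = λ_2/λ_1 = 227/1070 = 0.2121.
Then L ∝ R²T⁴ gives L_1/L_2 = (0.500)² × (0.2121)⁴ = 0.2500 × 0.002026 = 5.064×10^-4.

5.06×10^-4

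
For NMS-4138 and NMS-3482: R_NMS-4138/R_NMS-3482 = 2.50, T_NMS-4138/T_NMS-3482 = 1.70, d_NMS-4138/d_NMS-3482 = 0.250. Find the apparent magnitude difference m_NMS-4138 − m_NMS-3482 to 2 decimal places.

L_NMS-4138/L_NMS-3482 = (2.50)²(1.70)⁴ = 52.20.
F_NMS-4138/F_NMS-3482 = (L_NMS-4138/L_NMS-3482)/(d_NMS-4138/d_NMS-3482)² = 52.20/0.06250 = 835.2.
m_NMS-4138 − m_NMS-3482 = −2.5 log₁₀(835.2) = -7.30.

-7.30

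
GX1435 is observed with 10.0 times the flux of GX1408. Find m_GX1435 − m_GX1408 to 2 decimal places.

-2.50

m_GX1435 − m_GX1408 = −2.5 log₁₀(F_GX1435/F_GX1408) = −2.5 log₁₀(10.0) = −2.5 × (1.000) = -2.500.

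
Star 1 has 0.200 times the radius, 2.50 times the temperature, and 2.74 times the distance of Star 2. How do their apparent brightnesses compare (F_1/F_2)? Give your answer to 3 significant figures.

L_1/L_2 = (R_1/R_2)²(T_1/T_2)⁴ = (0.200)² × (2.50)⁴ = 1.563.
F_1/F_2 = (L_1/L_2)/(d_1/d_2)² = 1.563 / (2.74)² = 0.2081.

0.208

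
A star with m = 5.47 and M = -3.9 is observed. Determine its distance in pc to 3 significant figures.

748 pc

m − M = 5 log₁₀(d/10 pc)
5.47 − (-3.9) = 9.37 = 5 log₁₀(d/10)
d = 10 × 10^(9.37/5) = 10 × 10^1.874 = 748.2 pc.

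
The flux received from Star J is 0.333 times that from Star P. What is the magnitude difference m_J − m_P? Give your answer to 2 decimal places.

m_J − m_P = −2.5 log₁₀(F_J/F_P) = −2.5 log₁₀(0.333) = −2.5 × (-0.478) = 1.194.

1.19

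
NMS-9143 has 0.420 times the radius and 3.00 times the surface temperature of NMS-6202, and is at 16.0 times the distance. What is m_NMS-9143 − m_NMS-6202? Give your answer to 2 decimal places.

L_NMS-9143/L_NMS-6202 = (0.420)²(3.00)⁴ = 14.29.
F_NMS-9143/F_NMS-6202 = (L_NMS-9143/L_NMS-6202)/(d_NMS-9143/d_NMS-6202)² = 14.29/256.0 = 0.05581.
m_NMS-9143 − m_NMS-6202 = −2.5 log₁₀(0.05581) = 3.13.

3.13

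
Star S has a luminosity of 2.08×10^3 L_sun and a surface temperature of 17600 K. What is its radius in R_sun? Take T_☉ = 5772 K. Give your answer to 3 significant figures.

4.91 R_sun

R/R_☉ = √(L/L_☉) / (T/T_☉)² = √(2.08×10^3) / (3.049)²
       = 45.61 / 9.298 = 4.905.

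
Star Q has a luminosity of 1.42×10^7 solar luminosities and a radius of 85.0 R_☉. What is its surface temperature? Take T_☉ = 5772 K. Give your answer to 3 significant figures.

3.84×10^4 K

T/T_☉ = (L/L_☉)^(1/4) / (R/R_☉)^(1/2)
T = 5772 × (1.42×10^7)^(1/4) / √(85.0) = 5772 × 61.39 / 9.220 = 3.843×10^4 K.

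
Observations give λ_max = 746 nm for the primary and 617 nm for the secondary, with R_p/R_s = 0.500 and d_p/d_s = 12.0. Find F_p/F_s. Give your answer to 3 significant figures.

8.12×10^-4

Wien's law: T_p/T_s = λ_s/λ_p = 617/746 = 0.8271.
L_p/L_s = (R_p/R_s)²(T_p/T_s)⁴ = (0.500)²(0.8271)⁴ = 0.1170.
F_p/F_s = (L_p/L_s)/(d_p/d_s)² = 0.1170/(12.0)² = 8.124×10^-4.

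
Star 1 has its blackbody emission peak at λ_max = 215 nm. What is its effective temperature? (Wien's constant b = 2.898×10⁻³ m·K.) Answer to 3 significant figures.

T = b/λ_max = 2.898×10⁻³ / (215×10⁻⁹) = 1.348×10^4 K.

1.35×10^4 K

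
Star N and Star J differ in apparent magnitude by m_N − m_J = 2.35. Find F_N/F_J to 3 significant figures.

F_N/F_J = 10^(−(m_N − m_J)/2.5) = 10^(-2.35/2.5) = 10^-0.940 = 0.1148.

0.115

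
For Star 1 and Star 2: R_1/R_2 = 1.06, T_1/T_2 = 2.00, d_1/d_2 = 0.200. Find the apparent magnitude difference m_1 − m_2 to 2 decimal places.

L_1/L_2 = (1.06)²(2.00)⁴ = 17.98.
F_1/F_2 = (L_1/L_2)/(d_1/d_2)² = 17.98/0.04000 = 449.4.
m_1 − m_2 = −2.5 log₁₀(449.4) = -6.63.

-6.63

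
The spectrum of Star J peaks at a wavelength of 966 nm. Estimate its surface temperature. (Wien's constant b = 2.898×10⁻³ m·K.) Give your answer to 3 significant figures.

3.00×10^3 K

T = b/λ_max = 2.898×10⁻³ / (966×10⁻⁹) = 3000 K.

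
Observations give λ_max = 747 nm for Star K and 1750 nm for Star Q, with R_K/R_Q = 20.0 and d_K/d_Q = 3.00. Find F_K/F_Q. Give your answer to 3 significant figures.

1.34×10^3

Wien's law: T_K/T_Q = λ_Q/λ_K = 1750/747 = 2.343.
L_K/L_Q = (R_K/R_Q)²(T_K/T_Q)⁴ = (20.0)²(2.343)⁴ = 1.205×10^4.
F_K/F_Q = (L_K/L_Q)/(d_K/d_Q)² = 1.205×10^4/(3.00)² = 1339.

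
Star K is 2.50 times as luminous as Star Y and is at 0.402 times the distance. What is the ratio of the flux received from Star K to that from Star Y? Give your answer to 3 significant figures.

15.5

F = L/(4πd²), so F_K/F_Y = (L_K/L_Y) / (d_K/d_Y)²
= 2.50 / (0.402)² = 2.50 / 0.1616 = 15.47.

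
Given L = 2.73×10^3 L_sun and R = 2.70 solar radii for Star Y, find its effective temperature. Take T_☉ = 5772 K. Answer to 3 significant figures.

2.54×10^4 K

T/T_☉ = (L/L_☉)^(1/4) / (R/R_☉)^(1/2)
T = 5772 × (2.73×10^3)^(1/4) / √(2.70) = 5772 × 7.228 / 1.643 = 2.539×10^4 K.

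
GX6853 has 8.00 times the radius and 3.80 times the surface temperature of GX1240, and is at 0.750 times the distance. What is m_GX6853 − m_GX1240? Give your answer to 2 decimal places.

L_GX6853/L_GX1240 = (8.00)²(3.80)⁴ = 1.334×10^4.
F_GX6853/F_GX1240 = (L_GX6853/L_GX1240)/(d_GX6853/d_GX1240)² = 1.334×10^4/0.5625 = 2.372×10^4.
m_GX6853 − m_GX1240 = −2.5 log₁₀(2.372×10^4) = -10.94.

-10.94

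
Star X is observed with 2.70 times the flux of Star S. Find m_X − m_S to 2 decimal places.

m_X − m_S = −2.5 log₁₀(F_X/F_S) = −2.5 log₁₀(2.70) = −2.5 × (0.431) = -1.078.

-1.08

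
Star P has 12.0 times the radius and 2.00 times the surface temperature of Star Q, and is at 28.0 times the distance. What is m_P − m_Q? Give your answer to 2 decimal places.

L_P/L_Q = (12.0)²(2.00)⁴ = 2304.
F_P/F_Q = (L_P/L_Q)/(d_P/d_Q)² = 2304/784.0 = 2.939.
m_P − m_Q = −2.5 log₁₀(2.939) = -1.17.

-1.17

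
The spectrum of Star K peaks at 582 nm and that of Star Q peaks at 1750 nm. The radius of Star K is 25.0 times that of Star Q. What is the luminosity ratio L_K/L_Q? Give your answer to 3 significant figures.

Wien's law gives T ∝ 1/λ_max, so T_K/T_Q = λ_Q/λ_K = 1750/582 = 3.007.
Then L ∝ R²T⁴ gives L_K/L_Q = (25.0)² × (3.007)⁴ = 625.0 × 81.74 = 5.109×10^4.

5.11×10^4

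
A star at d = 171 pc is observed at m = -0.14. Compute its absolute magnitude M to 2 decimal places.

M = m − 5 log₁₀(d/10 pc) = -0.14 − 5 log₁₀(171/10)
  = -0.14 − 5 × 1.233 = -0.14 − 6.16 = -6.30.

-6.30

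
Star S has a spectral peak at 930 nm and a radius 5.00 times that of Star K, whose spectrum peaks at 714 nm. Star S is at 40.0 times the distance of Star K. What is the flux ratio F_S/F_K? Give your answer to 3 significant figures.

0.00543

Wien's law: T_S/T_K = λ_K/λ_S = 714/930 = 0.7677.
L_S/L_K = (R_S/R_K)²(T_S/T_K)⁴ = (5.00)²(0.7677)⁴ = 8.686.
F_S/F_K = (L_S/L_K)/(d_S/d_K)² = 8.686/(40.0)² = 0.005429.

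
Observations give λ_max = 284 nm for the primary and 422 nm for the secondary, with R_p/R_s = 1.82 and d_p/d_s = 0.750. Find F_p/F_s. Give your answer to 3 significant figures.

Wien's law: T_p/T_s = λ_s/λ_p = 422/284 = 1.486.
L_p/L_s = (R_p/R_s)²(T_p/T_s)⁴ = (1.82)²(1.486)⁴ = 16.15.
F_p/F_s = (L_p/L_s)/(d_p/d_s)² = 16.15/(0.750)² = 28.71.

28.7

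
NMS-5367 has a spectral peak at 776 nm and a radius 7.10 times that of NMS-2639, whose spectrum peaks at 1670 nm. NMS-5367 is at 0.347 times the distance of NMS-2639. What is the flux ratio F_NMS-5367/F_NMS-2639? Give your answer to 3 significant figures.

Wien's law: T_NMS-5367/T_NMS-2639 = λ_NMS-2639/λ_NMS-5367 = 1670/776 = 2.152.
L_NMS-5367/L_NMS-2639 = (R_NMS-5367/R_NMS-2639)²(T_NMS-5367/T_NMS-2639)⁴ = (7.10)²(2.152)⁴ = 1081.
F_NMS-5367/F_NMS-2639 = (L_NMS-5367/L_NMS-2639)/(d_NMS-5367/d_NMS-2639)² = 1081/(0.347)² = 8980.

8.98×10^3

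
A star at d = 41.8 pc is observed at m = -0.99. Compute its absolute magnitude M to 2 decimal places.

M = m − 5 log₁₀(d/10 pc) = -0.99 − 5 log₁₀(41.8/10)
  = -0.99 − 5 × 0.621 = -0.99 − 3.11 = -4.10.

-4.10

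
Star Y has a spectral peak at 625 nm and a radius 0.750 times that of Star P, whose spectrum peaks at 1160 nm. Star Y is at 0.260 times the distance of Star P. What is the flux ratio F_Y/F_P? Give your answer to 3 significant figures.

Wien's law: T_Y/T_P = λ_P/λ_Y = 1160/625 = 1.856.
L_Y/L_P = (R_Y/R_P)²(T_Y/T_P)⁴ = (0.750)²(1.856)⁴ = 6.675.
F_Y/F_P = (L_Y/L_P)/(d_Y/d_P)² = 6.675/(0.260)² = 98.74.

98.7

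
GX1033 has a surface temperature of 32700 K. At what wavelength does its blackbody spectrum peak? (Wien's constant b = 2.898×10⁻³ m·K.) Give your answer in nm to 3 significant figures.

88.6 nm

λ_max = b/T = 2.898×10⁻³ / 32700 = 8.86×10^-8 m = 88.62 nm.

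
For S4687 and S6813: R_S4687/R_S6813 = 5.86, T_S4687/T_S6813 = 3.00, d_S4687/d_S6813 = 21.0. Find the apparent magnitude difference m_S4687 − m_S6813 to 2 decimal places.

-2.00

L_S4687/L_S6813 = (5.86)²(3.00)⁴ = 2782.
F_S4687/F_S6813 = (L_S4687/L_S6813)/(d_S4687/d_S6813)² = 2782/441.0 = 6.307.
m_S4687 − m_S6813 = −2.5 log₁₀(6.307) = -2.00.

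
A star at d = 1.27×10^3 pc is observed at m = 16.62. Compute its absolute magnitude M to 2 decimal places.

6.10

M = m − 5 log₁₀(d/10 pc) = 16.62 − 5 log₁₀(1.27×10^3/10)
  = 16.62 − 5 × 2.104 = 16.62 − 10.52 = 6.10.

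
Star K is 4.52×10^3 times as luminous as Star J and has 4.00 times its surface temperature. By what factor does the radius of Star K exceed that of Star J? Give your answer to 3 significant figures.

L ∝ R²T⁴ gives R ∝ √L / T², so
R_K/R_J = √(4.52×10^3) / (4.00)² = 67.23 / 16.00 = 4.202.

4.20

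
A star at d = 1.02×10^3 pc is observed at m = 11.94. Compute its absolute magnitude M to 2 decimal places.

M = m − 5 log₁₀(d/10 pc) = 11.94 − 5 log₁₀(1.02×10^3/10)
  = 11.94 − 5 × 2.009 = 11.94 − 10.04 = 1.90.

1.90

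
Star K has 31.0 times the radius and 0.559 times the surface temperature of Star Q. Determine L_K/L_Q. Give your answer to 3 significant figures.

93.8

From the Stefan–Boltzmann law, L ∝ R²T⁴, so
L_K/L_Q = (R_K/R_Q)² (T_K/T_Q)⁴ = (31.0)² × (0.559)⁴ = 961.0 × 0.09764 = 93.84.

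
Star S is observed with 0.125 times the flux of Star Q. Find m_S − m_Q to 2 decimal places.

m_S − m_Q = −2.5 log₁₀(F_S/F_Q) = −2.5 log₁₀(0.125) = −2.5 × (-0.903) = 2.258.

2.26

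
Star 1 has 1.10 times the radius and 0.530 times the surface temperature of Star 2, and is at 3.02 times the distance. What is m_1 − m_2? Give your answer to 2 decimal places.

4.95

L_1/L_2 = (1.10)²(0.530)⁴ = 0.09547.
F_1/F_2 = (L_1/L_2)/(d_1/d_2)² = 0.09547/9.120 = 0.01047.
m_1 − m_2 = −2.5 log₁₀(0.01047) = 4.95.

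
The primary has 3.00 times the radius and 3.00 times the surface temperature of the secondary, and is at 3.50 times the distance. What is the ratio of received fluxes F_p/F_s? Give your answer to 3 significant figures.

59.5

L_p/L_s = (R_p/R_s)²(T_p/T_s)⁴ = (3.00)² × (3.00)⁴ = 729.0.
F_p/F_s = (L_p/L_s)/(d_p/d_s)² = 729.0 / (3.50)² = 59.51.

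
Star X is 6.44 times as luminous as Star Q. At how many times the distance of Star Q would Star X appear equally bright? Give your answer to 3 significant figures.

Equal flux requires L_X/d_X² = L_Q/d_Q², so d_X/d_Q = √(L_X/L_Q)
= √(6.44) = 2.538.

2.54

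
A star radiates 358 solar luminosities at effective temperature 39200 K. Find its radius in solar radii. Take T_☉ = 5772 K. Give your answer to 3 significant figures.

0.410 solar radii

R/R_☉ = √(L/L_☉) / (T/T_☉)² = √(358) / (6.791)²
       = 18.92 / 46.12 = 0.4102.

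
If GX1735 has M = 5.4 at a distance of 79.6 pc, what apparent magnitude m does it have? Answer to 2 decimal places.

9.90

m = M + 5 log₁₀(d/10 pc) = 5.4 + 5 log₁₀(79.6/10)
  = 5.4 + 5 × 0.901 = 5.4 + 4.50 = 9.90.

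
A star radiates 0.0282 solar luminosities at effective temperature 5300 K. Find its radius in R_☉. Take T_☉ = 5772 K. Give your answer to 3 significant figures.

0.199 R_☉

R/R_☉ = √(L/L_☉) / (T/T_☉)² = √(0.0282) / (0.9182)²
       = 0.1679 / 0.8431 = 0.1992.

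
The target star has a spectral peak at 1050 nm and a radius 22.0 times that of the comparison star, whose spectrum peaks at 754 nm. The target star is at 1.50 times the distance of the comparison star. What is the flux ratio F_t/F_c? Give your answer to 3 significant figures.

Wien's law: T_t/T_c = λ_c/λ_t = 754/1050 = 0.7181.
L_t/L_c = (R_t/R_c)²(T_t/T_c)⁴ = (22.0)²(0.7181)⁴ = 128.7.
F_t/F_c = (L_t/L_c)/(d_t/d_c)² = 128.7/(1.50)² = 57.20.

57.2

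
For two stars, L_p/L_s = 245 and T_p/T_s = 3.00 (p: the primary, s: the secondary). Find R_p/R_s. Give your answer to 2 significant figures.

L ∝ R²T⁴ gives R ∝ √L / T², so
R_p/R_s = √(245) / (3.00)² = 15.65 / 9.000 = 1.739.

1.7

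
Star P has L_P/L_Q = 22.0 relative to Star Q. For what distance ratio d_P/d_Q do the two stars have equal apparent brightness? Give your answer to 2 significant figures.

4.7

Equal flux requires L_P/d_P² = L_Q/d_Q², so d_P/d_Q = √(L_P/L_Q)
= √(22.0) = 4.690.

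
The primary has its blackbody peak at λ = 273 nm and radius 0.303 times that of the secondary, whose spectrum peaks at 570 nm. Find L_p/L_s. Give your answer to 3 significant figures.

1.74

Wien's law gives T ∝ 1/λ_max, so T_p/T_s = λ_s/λ_p = 570/273 = 2.088.
Then L ∝ R²T⁴ gives L_p/L_s = (0.303)² × (2.088)⁴ = 0.09181 × 19.00 = 1.745.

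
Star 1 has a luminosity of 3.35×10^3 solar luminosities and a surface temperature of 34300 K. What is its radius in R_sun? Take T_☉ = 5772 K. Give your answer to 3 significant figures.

R/R_☉ = √(L/L_☉) / (T/T_☉)² = √(3.35×10^3) / (5.942)²
       = 57.88 / 35.31 = 1.639.

1.64 R_sun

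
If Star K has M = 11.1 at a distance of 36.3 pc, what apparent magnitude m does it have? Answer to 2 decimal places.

13.90

m = M + 5 log₁₀(d/10 pc) = 11.1 + 5 log₁₀(36.3/10)
  = 11.1 + 5 × 0.560 = 11.1 + 2.80 = 13.90.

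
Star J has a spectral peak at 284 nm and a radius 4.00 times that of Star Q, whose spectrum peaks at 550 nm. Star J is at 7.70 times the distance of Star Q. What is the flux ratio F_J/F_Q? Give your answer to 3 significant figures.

Wien's law: T_J/T_Q = λ_Q/λ_J = 550/284 = 1.937.
L_J/L_Q = (R_J/R_Q)²(T_J/T_Q)⁴ = (4.00)²(1.937)⁴ = 225.1.
F_J/F_Q = (L_J/L_Q)/(d_J/d_Q)² = 225.1/(7.70)² = 3.796.

3.80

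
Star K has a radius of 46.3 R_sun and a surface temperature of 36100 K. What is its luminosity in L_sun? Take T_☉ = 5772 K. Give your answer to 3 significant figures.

3.28×10^6 L_sun

L/L_☉ = (R/R_☉)² (T/T_☉)⁴ = (46.3)² × (36100/5772)⁴
       = 2144 × (6.254)⁴ = 2144 × 1530 = 3.280×10^6.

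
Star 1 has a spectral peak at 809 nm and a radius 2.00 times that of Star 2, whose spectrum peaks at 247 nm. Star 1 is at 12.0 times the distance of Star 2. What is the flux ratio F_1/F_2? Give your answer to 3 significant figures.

Wien's law: T_1/T_2 = λ_2/λ_1 = 247/809 = 0.3053.
L_1/L_2 = (R_1/R_2)²(T_1/T_2)⁴ = (2.00)²(0.3053)⁴ = 0.03476.
F_1/F_2 = (L_1/L_2)/(d_1/d_2)² = 0.03476/(12.0)² = 2.414×10^-4.

2.41×10^-4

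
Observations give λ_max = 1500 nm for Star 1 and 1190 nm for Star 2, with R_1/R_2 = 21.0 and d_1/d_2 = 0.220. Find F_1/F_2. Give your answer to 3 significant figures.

3.61×10^3

Wien's law: T_1/T_2 = λ_2/λ_1 = 1190/1500 = 0.7933.
L_1/L_2 = (R_1/R_2)²(T_1/T_2)⁴ = (21.0)²(0.7933)⁴ = 174.7.
F_1/F_2 = (L_1/L_2)/(d_1/d_2)² = 174.7/(0.220)² = 3609.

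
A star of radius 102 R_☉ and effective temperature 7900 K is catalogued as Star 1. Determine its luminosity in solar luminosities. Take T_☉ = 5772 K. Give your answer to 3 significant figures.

3.65×10^4 solar luminosities

L/L_☉ = (R/R_☉)² (T/T_☉)⁴ = (102)² × (7900/5772)⁴
       = 1.040×10^4 × (1.369)⁴ = 1.040×10^4 × 3.509 = 3.651×10^4.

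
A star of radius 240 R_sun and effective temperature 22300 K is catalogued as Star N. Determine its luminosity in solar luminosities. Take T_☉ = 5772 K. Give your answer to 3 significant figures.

1.28×10^7 solar luminosities

L/L_☉ = (R/R_☉)² (T/T_☉)⁴ = (240)² × (22300/5772)⁴
       = 5.760×10^4 × (3.863)⁴ = 5.760×10^4 × 222.8 = 1.283×10^7.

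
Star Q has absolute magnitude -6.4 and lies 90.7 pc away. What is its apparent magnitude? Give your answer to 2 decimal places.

-1.61

m = M + 5 log₁₀(d/10 pc) = -6.4 + 5 log₁₀(90.7/10)
  = -6.4 + 5 × 0.958 = -6.4 + 4.79 = -1.61.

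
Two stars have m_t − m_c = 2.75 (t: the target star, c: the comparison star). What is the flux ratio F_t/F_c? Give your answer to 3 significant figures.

F_t/F_c = 10^(−(m_t − m_c)/2.5) = 10^(-2.75/2.5) = 10^-1.100 = 0.07943.

0.0794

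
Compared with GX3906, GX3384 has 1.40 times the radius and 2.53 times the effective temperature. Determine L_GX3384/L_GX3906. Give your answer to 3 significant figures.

From the Stefan–Boltzmann law, L ∝ R²T⁴, so
L_GX3384/L_GX3906 = (R_GX3384/R_GX3906)² (T_GX3384/T_GX3906)⁴ = (1.40)² × (2.53)⁴ = 1.960 × 40.97 = 80.30.

80.3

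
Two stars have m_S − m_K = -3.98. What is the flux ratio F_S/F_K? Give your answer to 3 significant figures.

F_S/F_K = 10^(−(m_S − m_K)/2.5) = 10^(3.98/2.5) = 10^1.592 = 39.08.

39.1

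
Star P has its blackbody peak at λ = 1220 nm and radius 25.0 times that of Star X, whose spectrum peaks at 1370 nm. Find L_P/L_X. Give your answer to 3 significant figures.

Wien's law gives T ∝ 1/λ_max, so T_P/T_X = λ_X/λ_P = 1370/1220 = 1.123.
Then L ∝ R²T⁴ gives L_P/L_X = (25.0)² × (1.123)⁴ = 625.0 × 1.590 = 993.9.

994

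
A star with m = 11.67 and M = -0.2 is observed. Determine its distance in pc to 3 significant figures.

2.37×10^3 pc

m − M = 5 log₁₀(d/10 pc)
11.67 − (-0.2) = 11.87 = 5 log₁₀(d/10)
d = 10 × 10^(11.87/5) = 10 × 10^2.374 = 2366 pc.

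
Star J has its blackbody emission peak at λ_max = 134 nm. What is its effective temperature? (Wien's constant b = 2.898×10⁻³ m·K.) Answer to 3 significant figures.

T = b/λ_max = 2.898×10⁻³ / (134×10⁻⁹) = 2.163×10^4 K.

2.16×10^4 K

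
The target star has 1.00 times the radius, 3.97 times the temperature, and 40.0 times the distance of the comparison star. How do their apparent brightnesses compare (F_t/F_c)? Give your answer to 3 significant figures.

L_t/L_c = (R_t/R_c)²(T_t/T_c)⁴ = (1.00)² × (3.97)⁴ = 248.4.
F_t/F_c = (L_t/L_c)/(d_t/d_c)² = 248.4 / (40.0)² = 0.1553.

0.155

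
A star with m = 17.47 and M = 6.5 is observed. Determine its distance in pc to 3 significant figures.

m − M = 5 log₁₀(d/10 pc)
17.47 − (6.5) = 10.97 = 5 log₁₀(d/10)
d = 10 × 10^(10.97/5) = 10 × 10^2.194 = 1563 pc.

1.56×10^3 pc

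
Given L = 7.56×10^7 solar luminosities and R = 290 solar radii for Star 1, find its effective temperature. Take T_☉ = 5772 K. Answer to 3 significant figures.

3.16×10^4 K

T/T_☉ = (L/L_☉)^(1/4) / (R/R_☉)^(1/2)
T = 5772 × (7.56×10^7)^(1/4) / √(290) = 5772 × 93.25 / 17.03 = 3.161×10^4 K.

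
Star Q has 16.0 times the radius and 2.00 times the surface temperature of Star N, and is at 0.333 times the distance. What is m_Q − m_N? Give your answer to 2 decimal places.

L_Q/L_N = (16.0)²(2.00)⁴ = 4096.
F_Q/F_N = (L_Q/L_N)/(d_Q/d_N)² = 4096/0.1109 = 3.694×10^4.
m_Q − m_N = −2.5 log₁₀(3.694×10^4) = -11.42.

-11.42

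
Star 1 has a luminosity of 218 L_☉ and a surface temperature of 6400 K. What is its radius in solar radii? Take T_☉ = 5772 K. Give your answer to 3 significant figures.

12.0 solar radii

R/R_☉ = √(L/L_☉) / (T/T_☉)² = √(218) / (1.109)²
       = 14.76 / 1.229 = 12.01.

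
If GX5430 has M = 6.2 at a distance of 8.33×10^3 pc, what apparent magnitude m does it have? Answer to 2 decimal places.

m = M + 5 log₁₀(d/10 pc) = 6.2 + 5 log₁₀(8.33×10^3/10)
  = 6.2 + 5 × 2.921 = 6.2 + 14.60 = 20.80.

20.80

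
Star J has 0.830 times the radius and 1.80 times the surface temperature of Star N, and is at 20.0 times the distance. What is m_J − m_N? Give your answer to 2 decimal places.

4.36

L_J/L_N = (0.830)²(1.80)⁴ = 7.232.
F_J/F_N = (L_J/L_N)/(d_J/d_N)² = 7.232/400.0 = 0.01808.
m_J − m_N = −2.5 log₁₀(0.01808) = 4.36.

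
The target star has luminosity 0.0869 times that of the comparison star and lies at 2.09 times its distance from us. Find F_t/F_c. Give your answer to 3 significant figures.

0.0199

F = L/(4πd²), so F_t/F_c = (L_t/L_c) / (d_t/d_c)²
= 0.0869 / (2.09)² = 0.0869 / 4.368 = 0.01989.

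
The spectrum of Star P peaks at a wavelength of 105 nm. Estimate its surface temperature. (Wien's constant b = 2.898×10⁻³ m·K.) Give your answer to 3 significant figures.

2.76×10^4 K

T = b/λ_max = 2.898×10⁻³ / (105×10⁻⁹) = 2.760×10^4 K.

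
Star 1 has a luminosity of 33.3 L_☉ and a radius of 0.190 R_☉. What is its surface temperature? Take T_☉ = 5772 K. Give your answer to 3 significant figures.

3.18×10^4 K

T/T_☉ = (L/L_☉)^(1/4) / (R/R_☉)^(1/2)
T = 5772 × (33.3)^(1/4) / √(0.190) = 5772 × 2.402 / 0.4359 = 3.181×10^4 K.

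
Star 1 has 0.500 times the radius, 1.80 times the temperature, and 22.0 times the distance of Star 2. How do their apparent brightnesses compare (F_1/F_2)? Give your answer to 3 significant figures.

L_1/L_2 = (R_1/R_2)²(T_1/T_2)⁴ = (0.500)² × (1.80)⁴ = 2.624.
F_1/F_2 = (L_1/L_2)/(d_1/d_2)² = 2.624 / (22.0)² = 0.005422.

0.00542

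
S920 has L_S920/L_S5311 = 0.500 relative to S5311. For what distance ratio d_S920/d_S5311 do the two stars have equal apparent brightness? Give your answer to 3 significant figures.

0.707

Equal flux requires L_S920/d_S920² = L_S5311/d_S5311², so d_S920/d_S5311 = √(L_S920/L_S5311)
= √(0.500) = 0.7071.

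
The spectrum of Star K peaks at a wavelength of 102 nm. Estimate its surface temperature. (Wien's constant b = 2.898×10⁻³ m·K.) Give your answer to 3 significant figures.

2.84×10^4 K

T = b/λ_max = 2.898×10⁻³ / (102×10⁻⁹) = 2.841×10^4 K.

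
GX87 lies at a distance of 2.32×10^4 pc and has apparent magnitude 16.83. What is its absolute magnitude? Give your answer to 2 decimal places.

M = m − 5 log₁₀(d/10 pc) = 16.83 − 5 log₁₀(2.32×10^4/10)
  = 16.83 − 5 × 3.365 = 16.83 − 16.83 = 0.00.

0.00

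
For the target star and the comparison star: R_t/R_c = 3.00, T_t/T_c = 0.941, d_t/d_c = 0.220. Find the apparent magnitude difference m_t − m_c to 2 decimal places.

-5.41

L_t/L_c = (3.00)²(0.941)⁴ = 7.057.
F_t/F_c = (L_t/L_c)/(d_t/d_c)² = 7.057/0.04840 = 145.8.
m_t − m_c = −2.5 log₁₀(145.8) = -5.41.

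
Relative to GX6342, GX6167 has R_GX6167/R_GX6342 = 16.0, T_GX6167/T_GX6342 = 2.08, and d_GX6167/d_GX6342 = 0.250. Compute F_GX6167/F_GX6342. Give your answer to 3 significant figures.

L_GX6167/L_GX6342 = (R_GX6167/R_GX6342)²(T_GX6167/T_GX6342)⁴ = (16.0)² × (2.08)⁴ = 4792.
F_GX6167/F_GX6342 = (L_GX6167/L_GX6342)/(d_GX6167/d_GX6342)² = 4792 / (0.250)² = 7.667×10^4.

7.67×10^4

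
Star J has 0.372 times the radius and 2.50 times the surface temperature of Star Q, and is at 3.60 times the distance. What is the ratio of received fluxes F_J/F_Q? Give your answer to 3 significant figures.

0.417

L_J/L_Q = (R_J/R_Q)²(T_J/T_Q)⁴ = (0.372)² × (2.50)⁴ = 5.406.
F_J/F_Q = (L_J/L_Q)/(d_J/d_Q)² = 5.406 / (3.60)² = 0.4171.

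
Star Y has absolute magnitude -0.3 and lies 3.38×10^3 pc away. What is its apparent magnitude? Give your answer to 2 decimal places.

12.34

m = M + 5 log₁₀(d/10 pc) = -0.3 + 5 log₁₀(3.38×10^3/10)
  = -0.3 + 5 × 2.529 = -0.3 + 12.64 = 12.34.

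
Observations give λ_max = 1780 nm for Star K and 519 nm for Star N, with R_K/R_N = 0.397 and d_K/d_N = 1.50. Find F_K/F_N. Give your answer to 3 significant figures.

5.06×10^-4

Wien's law: T_K/T_N = λ_N/λ_K = 519/1780 = 0.2916.
L_K/L_N = (R_K/R_N)²(T_K/T_N)⁴ = (0.397)²(0.2916)⁴ = 0.001139.
F_K/F_N = (L_K/L_N)/(d_K/d_N)² = 0.001139/(1.50)² = 5.063×10^-4.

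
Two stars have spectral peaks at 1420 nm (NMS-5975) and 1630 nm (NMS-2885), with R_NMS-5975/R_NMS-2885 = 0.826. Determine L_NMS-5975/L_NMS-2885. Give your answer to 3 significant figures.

1.18

Wien's law gives T ∝ 1/λ_max, so T_NMS-5975/T_NMS-2885 = λ_NMS-2885/λ_NMS-5975 = 1630/1420 = 1.148.
Then L ∝ R²T⁴ gives L_NMS-5975/L_NMS-2885 = (0.826)² × (1.148)⁴ = 0.6823 × 1.736 = 1.185.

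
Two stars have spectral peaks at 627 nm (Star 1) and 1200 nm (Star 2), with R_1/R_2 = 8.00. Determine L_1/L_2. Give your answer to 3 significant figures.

Wien's law gives T ∝ 1/λ_max, so T_1/T_2 = λ_2/λ_1 = 1200/627 = 1.914.
Then L ∝ R²T⁴ gives L_1/L_2 = (8.00)² × (1.914)⁴ = 64.00 × 13.42 = 858.7.

859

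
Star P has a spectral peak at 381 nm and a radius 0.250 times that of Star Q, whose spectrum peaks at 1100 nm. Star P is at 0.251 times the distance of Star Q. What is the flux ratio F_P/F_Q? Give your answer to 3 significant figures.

Wien's law: T_P/T_Q = λ_Q/λ_P = 1100/381 = 2.887.
L_P/L_Q = (R_P/R_Q)²(T_P/T_Q)⁴ = (0.250)²(2.887)⁴ = 4.343.
F_P/F_Q = (L_P/L_Q)/(d_P/d_Q)² = 4.343/(0.251)² = 68.93.

68.9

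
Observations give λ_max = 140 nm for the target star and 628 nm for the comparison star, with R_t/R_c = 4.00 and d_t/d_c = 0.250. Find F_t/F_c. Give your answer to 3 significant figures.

1.04×10^5

Wien's law: T_t/T_c = λ_c/λ_t = 628/140 = 4.486.
L_t/L_c = (R_t/R_c)²(T_t/T_c)⁴ = (4.00)²(4.486)⁴ = 6478.
F_t/F_c = (L_t/L_c)/(d_t/d_c)² = 6478/(0.250)² = 1.036×10^5.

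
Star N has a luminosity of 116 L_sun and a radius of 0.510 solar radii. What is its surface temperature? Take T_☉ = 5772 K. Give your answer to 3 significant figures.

2.65×10^4 K

T/T_☉ = (L/L_☉)^(1/4) / (R/R_☉)^(1/2)
T = 5772 × (116)^(1/4) / √(0.510) = 5772 × 3.282 / 0.7141 = 2.653×10^4 K.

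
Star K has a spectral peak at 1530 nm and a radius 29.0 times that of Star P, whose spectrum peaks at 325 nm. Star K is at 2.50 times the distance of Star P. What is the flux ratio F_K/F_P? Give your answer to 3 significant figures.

0.274

Wien's law: T_K/T_P = λ_P/λ_K = 325/1530 = 0.2124.
L_K/L_P = (R_K/R_P)²(T_K/T_P)⁴ = (29.0)²(0.2124)⁴ = 1.712.
F_K/F_P = (L_K/L_P)/(d_K/d_P)² = 1.712/(2.50)² = 0.2740.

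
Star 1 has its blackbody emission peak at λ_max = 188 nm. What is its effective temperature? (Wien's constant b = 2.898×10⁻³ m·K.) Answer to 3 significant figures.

T = b/λ_max = 2.898×10⁻³ / (188×10⁻⁹) = 1.541×10^4 K.

1.54×10^4 K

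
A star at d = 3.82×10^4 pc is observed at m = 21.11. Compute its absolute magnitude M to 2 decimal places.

M = m − 5 log₁₀(d/10 pc) = 21.11 − 5 log₁₀(3.82×10^4/10)
  = 21.11 − 5 × 3.582 = 21.11 − 17.91 = 3.20.

3.20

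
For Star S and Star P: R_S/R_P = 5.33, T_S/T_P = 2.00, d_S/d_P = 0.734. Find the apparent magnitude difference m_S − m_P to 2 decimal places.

L_S/L_P = (5.33)²(2.00)⁴ = 454.5.
F_S/F_P = (L_S/L_P)/(d_S/d_P)² = 454.5/0.5388 = 843.7.
m_S − m_P = −2.5 log₁₀(843.7) = -7.32.

-7.32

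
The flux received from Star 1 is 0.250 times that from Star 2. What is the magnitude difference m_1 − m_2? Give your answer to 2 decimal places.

m_1 − m_2 = −2.5 log₁₀(F_1/F_2) = −2.5 log₁₀(0.250) = −2.5 × (-0.602) = 1.505.

1.51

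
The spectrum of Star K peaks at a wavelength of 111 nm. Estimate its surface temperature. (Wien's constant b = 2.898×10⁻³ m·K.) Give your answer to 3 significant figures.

2.61×10^4 K

T = b/λ_max = 2.898×10⁻³ / (111×10⁻⁹) = 2.611×10^4 K.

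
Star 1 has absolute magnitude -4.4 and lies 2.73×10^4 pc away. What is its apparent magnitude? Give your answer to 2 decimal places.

m = M + 5 log₁₀(d/10 pc) = -4.4 + 5 log₁₀(2.73×10^4/10)
  = -4.4 + 5 × 3.436 = -4.4 + 17.18 = 12.78.

12.78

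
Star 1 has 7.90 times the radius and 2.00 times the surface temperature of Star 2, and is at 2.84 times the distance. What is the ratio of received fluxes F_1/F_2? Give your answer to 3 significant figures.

L_1/L_2 = (R_1/R_2)²(T_1/T_2)⁴ = (7.90)² × (2.00)⁴ = 998.6.
F_1/F_2 = (L_1/L_2)/(d_1/d_2)² = 998.6 / (2.84)² = 123.8.

124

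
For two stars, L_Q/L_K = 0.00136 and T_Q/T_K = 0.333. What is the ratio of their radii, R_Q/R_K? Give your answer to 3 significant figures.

L ∝ R²T⁴ gives R ∝ √L / T², so
R_Q/R_K = √(0.00136) / (0.333)² = 0.03688 / 0.1109 = 0.3326.

0.333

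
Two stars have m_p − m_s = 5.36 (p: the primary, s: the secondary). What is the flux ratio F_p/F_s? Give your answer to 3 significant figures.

0.00718

F_p/F_s = 10^(−(m_p − m_s)/2.5) = 10^(-5.36/2.5) = 10^-2.144 = 0.007178.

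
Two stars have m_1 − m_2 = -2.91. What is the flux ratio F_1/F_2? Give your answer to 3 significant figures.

14.6

F_1/F_2 = 10^(−(m_1 − m_2)/2.5) = 10^(2.91/2.5) = 10^1.164 = 14.59.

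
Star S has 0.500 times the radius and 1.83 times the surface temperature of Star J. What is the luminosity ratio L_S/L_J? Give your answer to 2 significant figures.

From the Stefan–Boltzmann law, L ∝ R²T⁴, so
L_S/L_J = (R_S/R_J)² (T_S/T_J)⁴ = (0.500)² × (1.83)⁴ = 0.2500 × 11.22 = 2.804.

2.8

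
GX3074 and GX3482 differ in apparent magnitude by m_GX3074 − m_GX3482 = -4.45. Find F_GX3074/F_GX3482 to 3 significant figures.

60.3

F_GX3074/F_GX3482 = 10^(−(m_GX3074 − m_GX3482)/2.5) = 10^(4.45/2.5) = 10^1.780 = 60.26.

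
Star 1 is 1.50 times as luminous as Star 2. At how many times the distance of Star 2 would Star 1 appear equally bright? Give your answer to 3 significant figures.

Equal flux requires L_1/d_1² = L_2/d_2², so d_1/d_2 = √(L_1/L_2)
= √(1.50) = 1.225.

1.22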